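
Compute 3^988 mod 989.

685

3^1 ≡ 3 (mod 989)
3^2 ≡ 3^2 = 9 ≡ 9 (mod 989)
3^4 ≡ 9^2 = 81 ≡ 81 (mod 989)
3^8 ≡ 81^2 = 6561 ≡ 627 (mod 989)
3^16 ≡ 627^2 = 393129 ≡ 496 (mod 989)
3^32 ≡ 496^2 = 246016 ≡ 744 (mod 989)
3^64 ≡ 744^2 = 553536 ≡ 685 (mod 989)
3^128 ≡ 685^2 = 469225 ≡ 439 (mod 989)
3^256 ≡ 439^2 = 192721 ≡ 855 (mod 989)
3^512 ≡ 855^2 = 731025 ≡ 154 (mod 989)
988 = 512 + 256 + 128 + 64 + 16 + 8 + 4 in binary powers of 2.
So 3^988 ≡ 154 · 855 · 439 · 685 · 496 · 627 · 81 ≡ 685 (mod 989).
Since 685 ≠ 1, base 3 is a Fermat witness: 989 is composite.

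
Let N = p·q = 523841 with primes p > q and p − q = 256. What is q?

607

Since p = q + 256, we have 523841 = q(q + 256), so q² + 256q − 523841 = 0.
Discriminant: 256² + 4·523841 = 65536 + 2095364 = 2160900; √2160900 = 1470.
q = (−256 + 1470)/2 = 607, and p = q + 256 = 863.
Check: 607 · 863 = 523841.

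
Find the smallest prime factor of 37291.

37291 is odd.
Digit sum 22, not divisible by 3.
Ends in 1: not divisible by 5.
7: 37291 = 7·5327 + 2
11: 37291 = 11·3390 + 1
13: 37291 = 13·2868 + 7
17: 37291 = 17·2193 + 10
19: 37291 = 19·1962 + 13
23: 37291 = 23·1621 + 8
29: 37291 = 29·1285 + 26
31: 37291 = 31·1202 + 29
37: 37291 = 37·1007 + 32
41: 37291 = 41·909 + 22
43: 37291 = 43·867 + 10
47: 37291 = 47·793 + 20
53: 37291 = 53·703 + 32
59: 37291 = 59·632 + 3
61: 37291 = 61·611 + 20
67: 37291 = 67·556 + 39
71: 37291 = 71·525 + 16
73: 37291 = 73·510 + 61
79: 37291 = 79·472 + 3
83: 37291 = 83·449 + 24
89: 37291 = 89·419

89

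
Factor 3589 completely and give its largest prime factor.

97

3589 = 37 · 97
97 is prime.
So 3589 = 37 · 97; the largest prime factor is 97.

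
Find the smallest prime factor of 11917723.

11917723 is odd.
Digit sum 31, not divisible by 3.
Ends in 3: not divisible by 5.
7: 11917723 = 7·1702531 + 6
11: 11917723 = 11·1083429 + 4
13: 11917723 = 13·916747 + 12
17: 11917723 = 17·701042 + 9
19: 11917723 = 19·627248 + 11
23: 11917723 = 23·518161 + 20
29: 11917723 = 29·410955 + 28
31: 11917723 = 31·384442 + 21
37: 11917723 = 37·322100 + 23
41: 11917723 = 41·290676 + 7
43: 11917723 = 43·277156 + 15
47: 11917723 = 47·253568 + 27
53: 11917723 = 53·224862 + 37
59: 11917723 = 59·201995 + 18
61: 11917723 = 61·195372 + 31
67: 11917723 = 67·177876 + 31
71: 11917723 = 71·167855 + 18
73: 11917723 = 73·163256 + 35
79: 11917723 = 79·150857 + 20
83: 11917723 = 83·143587 + 2
89: 11917723 = 89·133907

89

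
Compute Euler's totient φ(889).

Factor: 889 = 7 · 127.
φ(889) = (7−1) · (127−1) = 6 · 126 = 756.

756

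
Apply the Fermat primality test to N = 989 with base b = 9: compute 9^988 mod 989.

9^1 ≡ 9 (mod 989)
9^2 ≡ 9^2 = 81 ≡ 81 (mod 989)
9^4 ≡ 81^2 = 6561 ≡ 627 (mod 989)
9^8 ≡ 627^2 = 393129 ≡ 496 (mod 989)
9^16 ≡ 496^2 = 246016 ≡ 744 (mod 989)
9^32 ≡ 744^2 = 553536 ≡ 685 (mod 989)
9^64 ≡ 685^2 = 469225 ≡ 439 (mod 989)
9^128 ≡ 439^2 = 192721 ≡ 855 (mod 989)
9^256 ≡ 855^2 = 731025 ≡ 154 (mod 989)
9^512 ≡ 154^2 = 23716 ≡ 969 (mod 989)
988 = 512 + 256 + 128 + 64 + 16 + 8 + 4 in binary powers of 2.
So 9^988 ≡ 969 · 154 · 855 · 439 · 744 · 496 · 627 ≡ 439 (mod 989).
Since 439 ≠ 1, base 9 is a Fermat witness: 989 is composite.

439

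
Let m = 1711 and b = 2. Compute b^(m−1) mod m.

2^1 ≡ 2 (mod 1711)
2^2 ≡ 2^2 = 4 ≡ 4 (mod 1711)
2^4 ≡ 4^2 = 16 ≡ 16 (mod 1711)
2^8 ≡ 16^2 = 256 ≡ 256 (mod 1711)
2^16 ≡ 256^2 = 65536 ≡ 518 (mod 1711)
2^32 ≡ 518^2 = 268324 ≡ 1408 (mod 1711)
2^64 ≡ 1408^2 = 1982464 ≡ 1126 (mod 1711)
2^128 ≡ 1126^2 = 1267876 ≡ 25 (mod 1711)
2^256 ≡ 25^2 = 625 ≡ 625 (mod 1711)
2^512 ≡ 625^2 = 390625 ≡ 517 (mod 1711)
2^1024 ≡ 517^2 = 267289 ≡ 373 (mod 1711)
1710 = 1024 + 512 + 128 + 32 + 8 + 4 + 2 in binary powers of 2.
So 2^1710 ≡ 373 · 517 · 25 · 1408 · 256 · 16 · 4 ≡ 265 (mod 1711).
Since 265 ≠ 1, base 2 is a Fermat witness: 1711 is composite.

265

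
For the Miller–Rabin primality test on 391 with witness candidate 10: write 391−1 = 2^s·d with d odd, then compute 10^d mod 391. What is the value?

320

391 − 1 = 390 = 2^1 · 195, so d = 195.
10^1 ≡ 10 (mod 391)
10^2 ≡ 10^2 = 100 ≡ 100 (mod 391)
10^4 ≡ 100^2 = 10000 ≡ 225 (mod 391)
10^8 ≡ 225^2 = 50625 ≡ 186 (mod 391)
10^16 ≡ 186^2 = 34596 ≡ 188 (mod 391)
10^32 ≡ 188^2 = 35344 ≡ 154 (mod 391)
10^64 ≡ 154^2 = 23716 ≡ 256 (mod 391)
10^128 ≡ 256^2 = 65536 ≡ 239 (mod 391)
195 = 128 + 64 + 2 + 1 in binary powers of 2.
So 10^195 ≡ 239 · 256 · 100 · 10 ≡ 320 (mod 391).
Squaring chain: 320; never reaches −1, so base 10 is a Miller–Rabin witness that 391 is composite.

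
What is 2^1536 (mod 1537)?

2^1 ≡ 2 (mod 1537)
2^2 ≡ 2^2 = 4 ≡ 4 (mod 1537)
2^4 ≡ 4^2 = 16 ≡ 16 (mod 1537)
2^8 ≡ 16^2 = 256 ≡ 256 (mod 1537)
2^16 ≡ 256^2 = 65536 ≡ 982 (mod 1537)
2^32 ≡ 982^2 = 964324 ≡ 625 (mod 1537)
2^64 ≡ 625^2 = 390625 ≡ 227 (mod 1537)
2^128 ≡ 227^2 = 51529 ≡ 808 (mod 1537)
2^256 ≡ 808^2 = 652864 ≡ 1176 (mod 1537)
2^512 ≡ 1176^2 = 1382976 ≡ 1213 (mod 1537)
2^1024 ≡ 1213^2 = 1471369 ≡ 460 (mod 1537)
1536 = 1024 + 512 in binary powers of 2.
So 2^1536 ≡ 460 · 1213 ≡ 49 (mod 1537).
Since 49 ≠ 1, base 2 is a Fermat witness: 1537 is composite.

49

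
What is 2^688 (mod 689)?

2^1 ≡ 2 (mod 689)
2^2 ≡ 2^2 = 4 ≡ 4 (mod 689)
2^4 ≡ 4^2 = 16 ≡ 16 (mod 689)
2^8 ≡ 16^2 = 256 ≡ 256 (mod 689)
2^16 ≡ 256^2 = 65536 ≡ 81 (mod 689)
2^32 ≡ 81^2 = 6561 ≡ 360 (mod 689)
2^64 ≡ 360^2 = 129600 ≡ 68 (mod 689)
2^128 ≡ 68^2 = 4624 ≡ 490 (mod 689)
2^256 ≡ 490^2 = 240100 ≡ 328 (mod 689)
2^512 ≡ 328^2 = 107584 ≡ 100 (mod 689)
688 = 512 + 128 + 32 + 16 in binary powers of 2.
So 2^688 ≡ 100 · 490 · 360 · 81 ≡ 68 (mod 689).
Since 68 ≠ 1, base 2 is a Fermat witness: 689 is composite.

68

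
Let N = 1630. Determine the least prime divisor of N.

2

1630 is even: 2 divides it.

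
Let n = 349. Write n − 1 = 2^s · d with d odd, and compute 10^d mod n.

136

349 − 1 = 348 = 2^2 · 87, so d = 87.
10^1 ≡ 10 (mod 349)
10^2 ≡ 10^2 = 100 ≡ 100 (mod 349)
10^4 ≡ 100^2 = 10000 ≡ 228 (mod 349)
10^8 ≡ 228^2 = 51984 ≡ 332 (mod 349)
10^16 ≡ 332^2 = 110224 ≡ 289 (mod 349)
10^32 ≡ 289^2 = 83521 ≡ 110 (mod 349)
10^64 ≡ 110^2 = 12100 ≡ 234 (mod 349)
87 = 64 + 16 + 4 + 2 + 1 in binary powers of 2.
So 10^87 ≡ 234 · 289 · 228 · 100 · 10 ≡ 136 (mod 349).
Squaring chain: 136 → 348; reaches −1, so base 10 does not prove 349 composite.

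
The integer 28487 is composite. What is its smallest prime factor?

61

28487 is odd.
Digit sum 29, not divisible by 3.
Ends in 7: not divisible by 5.
7: 28487 = 7·4069 + 4
11: 28487 = 11·2589 + 8
13: 28487 = 13·2191 + 4
17: 28487 = 17·1675 + 12
19: 28487 = 19·1499 + 6
23: 28487 = 23·1238 + 13
29: 28487 = 29·982 + 9
31: 28487 = 31·918 + 29
37: 28487 = 37·769 + 34
41: 28487 = 41·694 + 33
43: 28487 = 43·662 + 21
47: 28487 = 47·606 + 5
53: 28487 = 53·537 + 26
59: 28487 = 59·482 + 49
61: 28487 = 61·467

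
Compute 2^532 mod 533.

2^1 ≡ 2 (mod 533)
2^2 ≡ 2^2 = 4 ≡ 4 (mod 533)
2^4 ≡ 4^2 = 16 ≡ 16 (mod 533)
2^8 ≡ 16^2 = 256 ≡ 256 (mod 533)
2^16 ≡ 256^2 = 65536 ≡ 510 (mod 533)
2^32 ≡ 510^2 = 260100 ≡ 529 (mod 533)
2^64 ≡ 529^2 = 279841 ≡ 16 (mod 533)
2^128 ≡ 16^2 = 256 ≡ 256 (mod 533)
2^256 ≡ 256^2 = 65536 ≡ 510 (mod 533)
2^512 ≡ 510^2 = 260100 ≡ 529 (mod 533)
532 = 512 + 16 + 4 in binary powers of 2.
So 2^532 ≡ 529 · 510 · 16 ≡ 406 (mod 533).
Since 406 ≠ 1, base 2 is a Fermat witness: 533 is composite.

406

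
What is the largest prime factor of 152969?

152969 = 19 · 8051
8051 = 83 · 97
97 is prime.
So 152969 = 19 · 83 · 97; the largest prime factor is 97.

97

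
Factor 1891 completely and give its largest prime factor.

61

1891 = 31 · 61
61 is prime.
So 1891 = 31 · 61; the largest prime factor is 61.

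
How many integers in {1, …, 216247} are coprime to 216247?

204792

Factor: 216247 = 43 · 47 · 107.
φ(216247) = (43−1) · (47−1) · (107−1) = 42 · 46 · 106 = 204792.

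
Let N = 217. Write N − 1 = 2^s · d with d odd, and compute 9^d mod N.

217 − 1 = 216 = 2^3 · 27, so d = 27.
9^1 ≡ 9 (mod 217)
9^2 ≡ 9^2 = 81 ≡ 81 (mod 217)
9^4 ≡ 81^2 = 6561 ≡ 51 (mod 217)
9^8 ≡ 51^2 = 2601 ≡ 214 (mod 217)
9^16 ≡ 214^2 = 45796 ≡ 9 (mod 217)
27 = 16 + 8 + 2 + 1 in binary powers of 2.
So 9^27 ≡ 9 · 214 · 81 · 9 ≡ 64 (mod 217).
Squaring chain: 64 → 190 → 78; never reaches −1, so base 9 is a Miller–Rabin witness that 217 is composite.

64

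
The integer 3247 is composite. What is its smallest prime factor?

3247 is odd.
Digit sum 16, not divisible by 3.
Ends in 7: not divisible by 5.
7: 3247 = 7·463 + 6
11: 3247 = 11·295 + 2
13: 3247 = 13·249 + 10
17: 3247 = 17·191

17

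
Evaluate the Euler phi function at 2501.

Factor: 2501 = 41 · 61.
φ(2501) = (41−1) · (61−1) = 40 · 60 = 2400.

2400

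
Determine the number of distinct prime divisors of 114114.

6

114114 = 2 · 57057
57057 = 3 · 19019
19019 = 7 · 2717
2717 = 11 · 247
247 = 13 · 19
114114 = 2 · 3 · 7 · 11 · 13 · 19, which has 6 distinct prime factors.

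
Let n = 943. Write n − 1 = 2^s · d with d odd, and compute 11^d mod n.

943 − 1 = 942 = 2^1 · 471, so d = 471.
11^1 ≡ 11 (mod 943)
11^2 ≡ 11^2 = 121 ≡ 121 (mod 943)
11^4 ≡ 121^2 = 14641 ≡ 496 (mod 943)
11^8 ≡ 496^2 = 246016 ≡ 836 (mod 943)
11^16 ≡ 836^2 = 698896 ≡ 133 (mod 943)
11^32 ≡ 133^2 = 17689 ≡ 715 (mod 943)
11^64 ≡ 715^2 = 511225 ≡ 119 (mod 943)
11^128 ≡ 119^2 = 14161 ≡ 16 (mod 943)
11^256 ≡ 16^2 = 256 ≡ 256 (mod 943)
471 = 256 + 128 + 64 + 16 + 4 + 2 + 1 in binary powers of 2.
So 11^471 ≡ 256 · 16 · 119 · 133 · 496 · 121 · 11 ≡ 65 (mod 943).
Squaring chain: 65; never reaches −1, so base 11 is a Miller–Rabin witness that 943 is composite.

65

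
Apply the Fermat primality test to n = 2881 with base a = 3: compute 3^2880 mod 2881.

618

3^1 ≡ 3 (mod 2881)
3^2 ≡ 3^2 = 9 ≡ 9 (mod 2881)
3^4 ≡ 9^2 = 81 ≡ 81 (mod 2881)
3^8 ≡ 81^2 = 6561 ≡ 799 (mod 2881)
3^16 ≡ 799^2 = 638401 ≡ 1700 (mod 2881)
3^32 ≡ 1700^2 = 2890000 ≡ 357 (mod 2881)
3^64 ≡ 357^2 = 127449 ≡ 685 (mod 2881)
3^128 ≡ 685^2 = 469225 ≡ 2503 (mod 2881)
3^256 ≡ 2503^2 = 6265009 ≡ 1715 (mod 2881)
3^512 ≡ 1715^2 = 2941225 ≡ 2605 (mod 2881)
3^1024 ≡ 2605^2 = 6786025 ≡ 1270 (mod 2881)
3^2048 ≡ 1270^2 = 1612900 ≡ 2421 (mod 2881)
2880 = 2048 + 512 + 256 + 64 in binary powers of 2.
So 3^2880 ≡ 2421 · 2605 · 1715 · 685 ≡ 618 (mod 2881).
Since 618 ≠ 1, base 3 is a Fermat witness: 2881 is composite.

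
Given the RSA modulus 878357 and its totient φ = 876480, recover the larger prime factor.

φ(n) = (p−1)(q−1) = n − (p+q) + 1, so p + q = 878357 − 876480 + 1 = 1878.
p and q are the roots of t² − 1878t + 878357 = 0.
Discriminant: 1878² − 4·878357 = 3526884 − 3513428 = 13456; √13456 = 116.
q = (1878 − 116)/2 = 881, p = (1878 + 116)/2 = 997.
Check: 881 · 997 = 878357.

997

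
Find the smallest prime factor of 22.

22 is even: 2 divides it.

2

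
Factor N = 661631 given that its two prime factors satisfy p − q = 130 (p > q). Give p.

881

Since p = q + 130, we have 661631 = q(q + 130), so q² + 130q − 661631 = 0.
Discriminant: 130² + 4·661631 = 16900 + 2646524 = 2663424; √2663424 = 1632.
q = (−130 + 1632)/2 = 751, and p = q + 130 = 881.
Check: 751 · 881 = 661631.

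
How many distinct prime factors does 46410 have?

6

46410 = 2 · 23205
23205 = 3 · 7735
7735 = 5 · 1547
1547 = 7 · 221
221 = 13 · 17
46410 = 2 · 3 · 5 · 7 · 13 · 17, which has 6 distinct prime factors.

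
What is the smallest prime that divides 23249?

67

23249 is odd.
Digit sum 20, not divisible by 3.
Ends in 9: not divisible by 5.
7: 23249 = 7·3321 + 2
11: 23249 = 11·2113 + 6
13: 23249 = 13·1788 + 5
17: 23249 = 17·1367 + 10
19: 23249 = 19·1223 + 12
23: 23249 = 23·1010 + 19
29: 23249 = 29·801 + 20
31: 23249 = 31·749 + 30
37: 23249 = 37·628 + 13
41: 23249 = 41·567 + 2
43: 23249 = 43·540 + 29
47: 23249 = 47·494 + 31
53: 23249 = 53·438 + 35
59: 23249 = 59·394 + 3
61: 23249 = 61·381 + 8
67: 23249 = 67·347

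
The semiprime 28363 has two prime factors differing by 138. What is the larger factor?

Since p = q + 138, we have 28363 = q(q + 138), so q² + 138q − 28363 = 0.
Discriminant: 138² + 4·28363 = 19044 + 113452 = 132496; √132496 = 364.
q = (−138 + 364)/2 = 113, and p = q + 138 = 251.
Check: 113 · 251 = 28363.

251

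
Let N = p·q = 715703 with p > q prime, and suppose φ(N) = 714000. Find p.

φ(n) = (p−1)(q−1) = n − (p+q) + 1, so p + q = 715703 − 714000 + 1 = 1704.
p and q are the roots of t² − 1704t + 715703 = 0.
Discriminant: 1704² − 4·715703 = 2903616 − 2862812 = 40804; √40804 = 202.
q = (1704 − 202)/2 = 751, p = (1704 + 202)/2 = 953.
Check: 751 · 953 = 715703.

953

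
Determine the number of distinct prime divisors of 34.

2

34 = 2 · 17
34 = 2 · 17, which has 2 distinct prime factors.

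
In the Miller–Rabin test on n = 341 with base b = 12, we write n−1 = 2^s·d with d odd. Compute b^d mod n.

254

341 − 1 = 340 = 2^2 · 85, so d = 85.
12^1 ≡ 12 (mod 341)
12^2 ≡ 12^2 = 144 ≡ 144 (mod 341)
12^4 ≡ 144^2 = 20736 ≡ 276 (mod 341)
12^8 ≡ 276^2 = 76176 ≡ 133 (mod 341)
12^16 ≡ 133^2 = 17689 ≡ 298 (mod 341)
12^32 ≡ 298^2 = 88804 ≡ 144 (mod 341)
12^64 ≡ 144^2 = 20736 ≡ 276 (mod 341)
85 = 64 + 16 + 4 + 1 in binary powers of 2.
So 12^85 ≡ 276 · 298 · 276 · 12 ≡ 254 (mod 341).
Squaring chain: 254 → 67; never reaches −1, so base 12 is a Miller–Rabin witness that 341 is composite.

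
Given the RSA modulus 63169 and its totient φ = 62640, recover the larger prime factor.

φ(n) = (p−1)(q−1) = n − (p+q) + 1, so p + q = 63169 − 62640 + 1 = 530.
p and q are the roots of t² − 530t + 63169 = 0.
Discriminant: 530² − 4·63169 = 280900 − 252676 = 28224; √28224 = 168.
q = (530 − 168)/2 = 181, p = (530 + 168)/2 = 349.
Check: 181 · 349 = 63169.

349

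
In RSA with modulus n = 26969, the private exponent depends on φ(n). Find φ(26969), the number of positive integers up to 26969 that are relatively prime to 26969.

26640

Factor: 26969 = 149 · 181.
φ(26969) = (149−1) · (181−1) = 148 · 180 = 26640.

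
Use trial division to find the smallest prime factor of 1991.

1991 is odd.
Digit sum 20, not divisible by 3.
Ends in 1: not divisible by 5.
7: 1991 = 7·284 + 3
11: 1991 = 11·181

11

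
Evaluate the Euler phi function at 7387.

7216

Factor: 7387 = 83 · 89.
φ(7387) = (83−1) · (89−1) = 82 · 88 = 7216.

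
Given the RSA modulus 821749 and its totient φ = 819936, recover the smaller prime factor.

φ(n) = (p−1)(q−1) = n − (p+q) + 1, so p + q = 821749 − 819936 + 1 = 1814.
p and q are the roots of t² − 1814t + 821749 = 0.
Discriminant: 1814² − 4·821749 = 3290596 − 3286996 = 3600; √3600 = 60.
q = (1814 − 60)/2 = 877, p = (1814 + 60)/2 = 937.
Check: 877 · 937 = 821749.

877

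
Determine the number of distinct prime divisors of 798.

798 = 2 · 399
399 = 3 · 133
133 = 7 · 19
798 = 2 · 3 · 7 · 19, which has 4 distinct prime factors.

4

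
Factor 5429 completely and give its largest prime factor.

89

5429 = 61 · 89
89 is prime.
So 5429 = 61 · 89; the largest prime factor is 89.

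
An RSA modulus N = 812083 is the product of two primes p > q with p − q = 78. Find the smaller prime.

Since p = q + 78, we have 812083 = q(q + 78), so q² + 78q − 812083 = 0.
Discriminant: 78² + 4·812083 = 6084 + 3248332 = 3254416; √3254416 = 1804.
q = (−78 + 1804)/2 = 863, and p = q + 78 = 941.
Check: 863 · 941 = 812083.

863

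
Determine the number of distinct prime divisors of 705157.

705157 = 23^2 · 1333
1333 = 31 · 43
705157 = 23^2 · 31 · 43, which has 3 distinct prime factors.

3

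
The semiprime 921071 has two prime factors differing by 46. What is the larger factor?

983

Since p = q + 46, we have 921071 = q(q + 46), so q² + 46q − 921071 = 0.
Discriminant: 46² + 4·921071 = 2116 + 3684284 = 3686400; √3686400 = 1920.
q = (−46 + 1920)/2 = 937, and p = q + 46 = 983.
Check: 937 · 983 = 921071.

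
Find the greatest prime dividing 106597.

67

106597 = 37 · 2881
2881 = 43 · 67
67 is prime.
So 106597 = 37 · 43 · 67; the largest prime factor is 67.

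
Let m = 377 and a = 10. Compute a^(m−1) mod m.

10^1 ≡ 10 (mod 377)
10^2 ≡ 10^2 = 100 ≡ 100 (mod 377)
10^4 ≡ 100^2 = 10000 ≡ 198 (mod 377)
10^8 ≡ 198^2 = 39204 ≡ 373 (mod 377)
10^16 ≡ 373^2 = 139129 ≡ 16 (mod 377)
10^32 ≡ 16^2 = 256 ≡ 256 (mod 377)
10^64 ≡ 256^2 = 65536 ≡ 315 (mod 377)
10^128 ≡ 315^2 = 99225 ≡ 74 (mod 377)
10^256 ≡ 74^2 = 5476 ≡ 198 (mod 377)
376 = 256 + 64 + 32 + 16 + 8 in binary powers of 2.
So 10^376 ≡ 198 · 315 · 256 · 16 · 373 ≡ 107 (mod 377).
Since 107 ≠ 1, base 10 is a Fermat witness: 377 is composite.

107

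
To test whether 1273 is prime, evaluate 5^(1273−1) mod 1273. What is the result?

5^1 ≡ 5 (mod 1273)
5^2 ≡ 5^2 = 25 ≡ 25 (mod 1273)
5^4 ≡ 25^2 = 625 ≡ 625 (mod 1273)
5^8 ≡ 625^2 = 390625 ≡ 1087 (mod 1273)
5^16 ≡ 1087^2 = 1181569 ≡ 225 (mod 1273)
5^32 ≡ 225^2 = 50625 ≡ 978 (mod 1273)
5^64 ≡ 978^2 = 956484 ≡ 461 (mod 1273)
5^128 ≡ 461^2 = 212521 ≡ 1203 (mod 1273)
5^256 ≡ 1203^2 = 1447209 ≡ 1081 (mod 1273)
5^512 ≡ 1081^2 = 1168561 ≡ 1220 (mod 1273)
5^1024 ≡ 1220^2 = 1488400 ≡ 263 (mod 1273)
1272 = 1024 + 128 + 64 + 32 + 16 + 8 in binary powers of 2.
So 5^1272 ≡ 263 · 1203 · 461 · 978 · 225 · 1087 ≡ 600 (mod 1273).
Since 600 ≠ 1, base 5 is a Fermat witness: 1273 is composite.

600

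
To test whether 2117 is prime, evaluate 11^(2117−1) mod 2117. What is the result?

401

11^1 ≡ 11 (mod 2117)
11^2 ≡ 11^2 = 121 ≡ 121 (mod 2117)
11^4 ≡ 121^2 = 14641 ≡ 1939 (mod 2117)
11^8 ≡ 1939^2 = 3759721 ≡ 2046 (mod 2117)
11^16 ≡ 2046^2 = 4186116 ≡ 807 (mod 2117)
11^32 ≡ 807^2 = 651249 ≡ 1330 (mod 2117)
11^64 ≡ 1330^2 = 1768900 ≡ 1205 (mod 2117)
11^128 ≡ 1205^2 = 1452025 ≡ 1880 (mod 2117)
11^256 ≡ 1880^2 = 3534400 ≡ 1127 (mod 2117)
11^512 ≡ 1127^2 = 1270129 ≡ 2046 (mod 2117)
11^1024 ≡ 2046^2 = 4186116 ≡ 807 (mod 2117)
11^2048 ≡ 807^2 = 651249 ≡ 1330 (mod 2117)
2116 = 2048 + 64 + 4 in binary powers of 2.
So 11^2116 ≡ 1330 · 1205 · 1939 ≡ 401 (mod 2117).
Since 401 ≠ 1, base 11 is a Fermat witness: 2117 is composite.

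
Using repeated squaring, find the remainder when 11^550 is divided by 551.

11^1 ≡ 11 (mod 551)
11^2 ≡ 11^2 = 121 ≡ 121 (mod 551)
11^4 ≡ 121^2 = 14641 ≡ 315 (mod 551)
11^8 ≡ 315^2 = 99225 ≡ 45 (mod 551)
11^16 ≡ 45^2 = 2025 ≡ 372 (mod 551)
11^32 ≡ 372^2 = 138384 ≡ 83 (mod 551)
11^64 ≡ 83^2 = 6889 ≡ 277 (mod 551)
11^128 ≡ 277^2 = 76729 ≡ 140 (mod 551)
11^256 ≡ 140^2 = 19600 ≡ 315 (mod 551)
11^512 ≡ 315^2 = 99225 ≡ 45 (mod 551)
550 = 512 + 32 + 4 + 2 in binary powers of 2.
So 11^550 ≡ 45 · 83 · 315 · 121 ≡ 410 (mod 551).
Since 410 ≠ 1, base 11 is a Fermat witness: 551 is composite.

410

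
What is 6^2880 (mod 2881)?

6^1 ≡ 6 (mod 2881)
6^2 ≡ 6^2 = 36 ≡ 36 (mod 2881)
6^4 ≡ 36^2 = 1296 ≡ 1296 (mod 2881)
6^8 ≡ 1296^2 = 1679616 ≡ 2874 (mod 2881)
6^16 ≡ 2874^2 = 8259876 ≡ 49 (mod 2881)
6^32 ≡ 49^2 = 2401 ≡ 2401 (mod 2881)
6^64 ≡ 2401^2 = 5764801 ≡ 2801 (mod 2881)
6^128 ≡ 2801^2 = 7845601 ≡ 638 (mod 2881)
6^256 ≡ 638^2 = 407044 ≡ 823 (mod 2881)
6^512 ≡ 823^2 = 677329 ≡ 294 (mod 2881)
6^1024 ≡ 294^2 = 86436 ≡ 6 (mod 2881)
6^2048 ≡ 6^2 = 36 ≡ 36 (mod 2881)
2880 = 2048 + 512 + 256 + 64 in binary powers of 2.
So 6^2880 ≡ 36 · 294 · 823 · 2801 ≡ 2839 (mod 2881).
Since 2839 ≠ 1, base 6 is a Fermat witness: 2881 is composite.

2839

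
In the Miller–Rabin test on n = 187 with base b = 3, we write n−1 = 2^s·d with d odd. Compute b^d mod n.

148

187 − 1 = 186 = 2^1 · 93, so d = 93.
3^1 ≡ 3 (mod 187)
3^2 ≡ 3^2 = 9 ≡ 9 (mod 187)
3^4 ≡ 9^2 = 81 ≡ 81 (mod 187)
3^8 ≡ 81^2 = 6561 ≡ 16 (mod 187)
3^16 ≡ 16^2 = 256 ≡ 69 (mod 187)
3^32 ≡ 69^2 = 4761 ≡ 86 (mod 187)
3^64 ≡ 86^2 = 7396 ≡ 103 (mod 187)
93 = 64 + 16 + 8 + 4 + 1 in binary powers of 2.
So 3^93 ≡ 103 · 69 · 16 · 81 · 3 ≡ 148 (mod 187).
Squaring chain: 148; never reaches −1, so base 3 is a Miller–Rabin witness that 187 is composite.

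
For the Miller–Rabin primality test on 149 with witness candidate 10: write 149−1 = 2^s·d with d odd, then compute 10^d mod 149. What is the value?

105

149 − 1 = 148 = 2^2 · 37, so d = 37.
10^1 ≡ 10 (mod 149)
10^2 ≡ 10^2 = 100 ≡ 100 (mod 149)
10^4 ≡ 100^2 = 10000 ≡ 17 (mod 149)
10^8 ≡ 17^2 = 289 ≡ 140 (mod 149)
10^16 ≡ 140^2 = 19600 ≡ 81 (mod 149)
10^32 ≡ 81^2 = 6561 ≡ 5 (mod 149)
37 = 32 + 4 + 1 in binary powers of 2.
So 10^37 ≡ 5 · 17 · 10 ≡ 105 (mod 149).
Squaring chain: 105 → 148; reaches −1, so base 10 does not prove 149 composite.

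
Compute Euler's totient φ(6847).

Factor: 6847 = 41 · 167.
φ(6847) = (41−1) · (167−1) = 40 · 166 = 6640.

6640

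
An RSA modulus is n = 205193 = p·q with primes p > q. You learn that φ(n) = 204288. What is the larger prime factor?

457

φ(n) = (p−1)(q−1) = n − (p+q) + 1, so p + q = 205193 − 204288 + 1 = 906.
p and q are the roots of t² − 906t + 205193 = 0.
Discriminant: 906² − 4·205193 = 820836 − 820772 = 64; √64 = 8.
q = (906 − 8)/2 = 449, p = (906 + 8)/2 = 457.
Check: 449 · 457 = 205193.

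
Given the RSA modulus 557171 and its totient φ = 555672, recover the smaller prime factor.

φ(n) = (p−1)(q−1) = n − (p+q) + 1, so p + q = 557171 − 555672 + 1 = 1500.
p and q are the roots of t² − 1500t + 557171 = 0.
Discriminant: 1500² − 4·557171 = 2250000 − 2228684 = 21316; √21316 = 146.
q = (1500 − 146)/2 = 677, p = (1500 + 146)/2 = 823.
Check: 677 · 823 = 557171.

677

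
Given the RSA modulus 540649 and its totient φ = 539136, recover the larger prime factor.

φ(n) = (p−1)(q−1) = n − (p+q) + 1, so p + q = 540649 − 539136 + 1 = 1514.
p and q are the roots of t² − 1514t + 540649 = 0.
Discriminant: 1514² − 4·540649 = 2292196 − 2162596 = 129600; √129600 = 360.
q = (1514 − 360)/2 = 577, p = (1514 + 360)/2 = 937.
Check: 577 · 937 = 540649.

937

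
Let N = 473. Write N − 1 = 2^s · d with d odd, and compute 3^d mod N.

473 − 1 = 472 = 2^3 · 59, so d = 59.
3^1 ≡ 3 (mod 473)
3^2 ≡ 3^2 = 9 ≡ 9 (mod 473)
3^4 ≡ 9^2 = 81 ≡ 81 (mod 473)
3^8 ≡ 81^2 = 6561 ≡ 412 (mod 473)
3^16 ≡ 412^2 = 169744 ≡ 410 (mod 473)
3^32 ≡ 410^2 = 168100 ≡ 185 (mod 473)
59 = 32 + 16 + 8 + 2 + 1 in binary powers of 2.
So 3^59 ≡ 185 · 410 · 412 · 9 · 3 ≡ 26 (mod 473).
Squaring chain: 26 → 203 → 58; never reaches −1, so base 3 is a Miller–Rabin witness that 473 is composite.

26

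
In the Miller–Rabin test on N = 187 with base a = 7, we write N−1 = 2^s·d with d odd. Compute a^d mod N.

57

187 − 1 = 186 = 2^1 · 93, so d = 93.
7^1 ≡ 7 (mod 187)
7^2 ≡ 7^2 = 49 ≡ 49 (mod 187)
7^4 ≡ 49^2 = 2401 ≡ 157 (mod 187)
7^8 ≡ 157^2 = 24649 ≡ 152 (mod 187)
7^16 ≡ 152^2 = 23104 ≡ 103 (mod 187)
7^32 ≡ 103^2 = 10609 ≡ 137 (mod 187)
7^64 ≡ 137^2 = 18769 ≡ 69 (mod 187)
93 = 64 + 16 + 8 + 4 + 1 in binary powers of 2.
So 7^93 ≡ 69 · 103 · 152 · 157 · 7 ≡ 57 (mod 187).
Squaring chain: 57; never reaches −1, so base 7 is a Miller–Rabin witness that 187 is composite.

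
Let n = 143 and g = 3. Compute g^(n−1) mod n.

42

3^1 ≡ 3 (mod 143)
3^2 ≡ 3^2 = 9 ≡ 9 (mod 143)
3^4 ≡ 9^2 = 81 ≡ 81 (mod 143)
3^8 ≡ 81^2 = 6561 ≡ 126 (mod 143)
3^16 ≡ 126^2 = 15876 ≡ 3 (mod 143)
3^32 ≡ 3^2 = 9 ≡ 9 (mod 143)
3^64 ≡ 9^2 = 81 ≡ 81 (mod 143)
3^128 ≡ 81^2 = 6561 ≡ 126 (mod 143)
142 = 128 + 8 + 4 + 2 in binary powers of 2.
So 3^142 ≡ 126 · 126 · 81 · 9 ≡ 42 (mod 143).
Since 42 ≠ 1, base 3 is a Fermat witness: 143 is composite.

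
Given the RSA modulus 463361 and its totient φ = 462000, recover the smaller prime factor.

φ(n) = (p−1)(q−1) = n − (p+q) + 1, so p + q = 463361 − 462000 + 1 = 1362.
p and q are the roots of t² − 1362t + 463361 = 0.
Discriminant: 1362² − 4·463361 = 1855044 − 1853444 = 1600; √1600 = 40.
q = (1362 − 40)/2 = 661, p = (1362 + 40)/2 = 701.
Check: 661 · 701 = 463361.

661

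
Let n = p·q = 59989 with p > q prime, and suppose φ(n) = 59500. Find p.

251

φ(n) = (p−1)(q−1) = n − (p+q) + 1, so p + q = 59989 − 59500 + 1 = 490.
p and q are the roots of t² − 490t + 59989 = 0.
Discriminant: 490² − 4·59989 = 240100 − 239956 = 144; √144 = 12.
q = (490 − 12)/2 = 239, p = (490 + 12)/2 = 251.
Check: 239 · 251 = 59989.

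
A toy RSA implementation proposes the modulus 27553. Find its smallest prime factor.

59

27553 is odd.
Digit sum 22, not divisible by 3.
Ends in 3: not divisible by 5.
7: 27553 = 7·3936 + 1
11: 27553 = 11·2504 + 9
13: 27553 = 13·2119 + 6
17: 27553 = 17·1620 + 13
19: 27553 = 19·1450 + 3
23: 27553 = 23·1197 + 22
29: 27553 = 29·950 + 3
31: 27553 = 31·888 + 25
37: 27553 = 37·744 + 25
41: 27553 = 41·672 + 1
43: 27553 = 43·640 + 33
47: 27553 = 47·586 + 11
53: 27553 = 53·519 + 46
59: 27553 = 59·467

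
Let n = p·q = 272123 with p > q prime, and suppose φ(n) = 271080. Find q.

503

φ(n) = (p−1)(q−1) = n − (p+q) + 1, so p + q = 272123 − 271080 + 1 = 1044.
p and q are the roots of t² − 1044t + 272123 = 0.
Discriminant: 1044² − 4·272123 = 1089936 − 1088492 = 1444; √1444 = 38.
q = (1044 − 38)/2 = 503, p = (1044 + 38)/2 = 541.
Check: 503 · 541 = 272123.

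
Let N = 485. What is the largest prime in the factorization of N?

485 = 5 · 97
97 is prime.
So 485 = 5 · 97; the largest prime factor is 97.

97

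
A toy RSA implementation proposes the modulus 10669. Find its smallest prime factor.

47

10669 is odd.
Digit sum 22, not divisible by 3.
Ends in 9: not divisible by 5.
7: 10669 = 7·1524 + 1
11: 10669 = 11·969 + 10
13: 10669 = 13·820 + 9
17: 10669 = 17·627 + 10
19: 10669 = 19·561 + 10
23: 10669 = 23·463 + 20
29: 10669 = 29·367 + 26
31: 10669 = 31·344 + 5
37: 10669 = 37·288 + 13
41: 10669 = 41·260 + 9
43: 10669 = 43·248 + 5
47: 10669 = 47·227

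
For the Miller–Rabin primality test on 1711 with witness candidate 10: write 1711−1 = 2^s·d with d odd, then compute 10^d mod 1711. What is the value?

1711 − 1 = 1710 = 2^1 · 855, so d = 855.
10^1 ≡ 10 (mod 1711)
10^2 ≡ 10^2 = 100 ≡ 100 (mod 1711)
10^4 ≡ 100^2 = 10000 ≡ 1445 (mod 1711)
10^8 ≡ 1445^2 = 2088025 ≡ 605 (mod 1711)
10^16 ≡ 605^2 = 366025 ≡ 1582 (mod 1711)
10^32 ≡ 1582^2 = 2502724 ≡ 1242 (mod 1711)
10^64 ≡ 1242^2 = 1542564 ≡ 953 (mod 1711)
10^128 ≡ 953^2 = 908209 ≡ 1379 (mod 1711)
10^256 ≡ 1379^2 = 1901641 ≡ 720 (mod 1711)
10^512 ≡ 720^2 = 518400 ≡ 1678 (mod 1711)
855 = 512 + 256 + 64 + 16 + 4 + 2 + 1 in binary powers of 2.
So 10^855 ≡ 1678 · 720 · 953 · 1582 · 1445 · 100 · 10 ≡ 396 (mod 1711).
Squaring chain: 396; never reaches −1, so base 10 is a Miller–Rabin witness that 1711 is composite.

396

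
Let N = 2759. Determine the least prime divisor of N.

31

2759 is odd.
Digit sum 23, not divisible by 3.
Ends in 9: not divisible by 5.
7: 2759 = 7·394 + 1
11: 2759 = 11·250 + 9
13: 2759 = 13·212 + 3
17: 2759 = 17·162 + 5
19: 2759 = 19·145 + 4
23: 2759 = 23·119 + 22
29: 2759 = 29·95 + 4
31: 2759 = 31·89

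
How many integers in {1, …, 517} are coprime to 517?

Factor: 517 = 11 · 47.
φ(517) = (11−1) · (47−1) = 10 · 46 = 460.

460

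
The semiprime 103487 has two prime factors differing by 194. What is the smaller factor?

Since p = q + 194, we have 103487 = q(q + 194), so q² + 194q − 103487 = 0.
Discriminant: 194² + 4·103487 = 37636 + 413948 = 451584; √451584 = 672.
q = (−194 + 672)/2 = 239, and p = q + 194 = 433.
Check: 239 · 433 = 103487.

239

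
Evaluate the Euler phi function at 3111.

1920

Factor: 3111 = 3 · 17 · 61.
φ(3111) = (3−1) · (17−1) · (61−1) = 2 · 16 · 60 = 1920.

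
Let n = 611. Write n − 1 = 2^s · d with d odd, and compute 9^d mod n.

611 − 1 = 610 = 2^1 · 305, so d = 305.
9^1 ≡ 9 (mod 611)
9^2 ≡ 9^2 = 81 ≡ 81 (mod 611)
9^4 ≡ 81^2 = 6561 ≡ 451 (mod 611)
9^8 ≡ 451^2 = 203401 ≡ 549 (mod 611)
9^16 ≡ 549^2 = 301401 ≡ 178 (mod 611)
9^32 ≡ 178^2 = 31684 ≡ 523 (mod 611)
9^64 ≡ 523^2 = 273529 ≡ 412 (mod 611)
9^128 ≡ 412^2 = 169744 ≡ 497 (mod 611)
9^256 ≡ 497^2 = 247009 ≡ 165 (mod 611)
305 = 256 + 32 + 16 + 1 in binary powers of 2.
So 9^305 ≡ 165 · 523 · 178 · 9 ≡ 341 (mod 611).
Squaring chain: 341; never reaches −1, so base 9 is a Miller–Rabin witness that 611 is composite.

341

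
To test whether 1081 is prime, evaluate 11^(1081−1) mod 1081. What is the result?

581

11^1 ≡ 11 (mod 1081)
11^2 ≡ 11^2 = 121 ≡ 121 (mod 1081)
11^4 ≡ 121^2 = 14641 ≡ 588 (mod 1081)
11^8 ≡ 588^2 = 345744 ≡ 905 (mod 1081)
11^16 ≡ 905^2 = 819025 ≡ 708 (mod 1081)
11^32 ≡ 708^2 = 501264 ≡ 761 (mod 1081)
11^64 ≡ 761^2 = 579121 ≡ 786 (mod 1081)
11^128 ≡ 786^2 = 617796 ≡ 545 (mod 1081)
11^256 ≡ 545^2 = 297025 ≡ 831 (mod 1081)
11^512 ≡ 831^2 = 690561 ≡ 883 (mod 1081)
11^1024 ≡ 883^2 = 779689 ≡ 288 (mod 1081)
1080 = 1024 + 32 + 16 + 8 in binary powers of 2.
So 11^1080 ≡ 288 · 761 · 708 · 905 ≡ 581 (mod 1081).
Since 581 ≠ 1, base 11 is a Fermat witness: 1081 is composite.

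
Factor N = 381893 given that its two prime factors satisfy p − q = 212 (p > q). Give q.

521

Since p = q + 212, we have 381893 = q(q + 212), so q² + 212q − 381893 = 0.
Discriminant: 212² + 4·381893 = 44944 + 1527572 = 1572516; √1572516 = 1254.
q = (−212 + 1254)/2 = 521, and p = q + 212 = 733.
Check: 521 · 733 = 381893.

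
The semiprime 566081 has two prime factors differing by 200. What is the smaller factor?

Since p = q + 200, we have 566081 = q(q + 200), so q² + 200q − 566081 = 0.
Discriminant: 200² + 4·566081 = 40000 + 2264324 = 2304324; √2304324 = 1518.
q = (−200 + 1518)/2 = 659, and p = q + 200 = 859.
Check: 659 · 859 = 566081.

659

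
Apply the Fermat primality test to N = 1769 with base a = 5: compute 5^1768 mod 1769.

1669

5^1 ≡ 5 (mod 1769)
5^2 ≡ 5^2 = 25 ≡ 25 (mod 1769)
5^4 ≡ 25^2 = 625 ≡ 625 (mod 1769)
5^8 ≡ 625^2 = 390625 ≡ 1445 (mod 1769)
5^16 ≡ 1445^2 = 2088025 ≡ 605 (mod 1769)
5^32 ≡ 605^2 = 366025 ≡ 1611 (mod 1769)
5^64 ≡ 1611^2 = 2595321 ≡ 198 (mod 1769)
5^128 ≡ 198^2 = 39204 ≡ 286 (mod 1769)
5^256 ≡ 286^2 = 81796 ≡ 422 (mod 1769)
5^512 ≡ 422^2 = 178084 ≡ 1184 (mod 1769)
5^1024 ≡ 1184^2 = 1401856 ≡ 808 (mod 1769)
1768 = 1024 + 512 + 128 + 64 + 32 + 8 in binary powers of 2.
So 5^1768 ≡ 808 · 1184 · 286 · 198 · 1611 · 1445 ≡ 1669 (mod 1769).
Since 1669 ≠ 1, base 5 is a Fermat witness: 1769 is composite.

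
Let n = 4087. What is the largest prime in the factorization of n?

4087 = 61 · 67
67 is prime.
So 4087 = 61 · 67; the largest prime factor is 67.

67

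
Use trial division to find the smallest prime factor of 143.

11

143 is odd.
Digit sum 8, not divisible by 3.
Ends in 3: not divisible by 5.
7: 143 = 7·20 + 3
11: 143 = 11·13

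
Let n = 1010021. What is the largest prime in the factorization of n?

59

1010021 = 17 · 59413
59413 = 19 · 3127
3127 = 53 · 59
59 is prime.
So 1010021 = 17 · 19 · 53 · 59; the largest prime factor is 59.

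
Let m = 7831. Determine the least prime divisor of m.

7831 is odd.
Digit sum 19, not divisible by 3.
Ends in 1: not divisible by 5.
7: 7831 = 7·1118 + 5
11: 7831 = 11·711 + 10
13: 7831 = 13·602 + 5
17: 7831 = 17·460 + 11
19: 7831 = 19·412 + 3
23: 7831 = 23·340 + 11
29: 7831 = 29·270 + 1
31: 7831 = 31·252 + 19
37: 7831 = 37·211 + 24
41: 7831 = 41·191

41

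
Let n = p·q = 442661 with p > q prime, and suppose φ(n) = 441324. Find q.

φ(n) = (p−1)(q−1) = n − (p+q) + 1, so p + q = 442661 − 441324 + 1 = 1338.
p and q are the roots of t² − 1338t + 442661 = 0.
Discriminant: 1338² − 4·442661 = 1790244 − 1770644 = 19600; √19600 = 140.
q = (1338 − 140)/2 = 599, p = (1338 + 140)/2 = 739.
Check: 599 · 739 = 442661.

599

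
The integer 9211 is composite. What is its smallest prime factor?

61

9211 is odd.
Digit sum 13, not divisible by 3.
Ends in 1: not divisible by 5.
7: 9211 = 7·1315 + 6
11: 9211 = 11·837 + 4
13: 9211 = 13·708 + 7
17: 9211 = 17·541 + 14
19: 9211 = 19·484 + 15
23: 9211 = 23·400 + 11
29: 9211 = 29·317 + 18
31: 9211 = 31·297 + 4
37: 9211 = 37·248 + 35
41: 9211 = 41·224 + 27
43: 9211 = 43·214 + 9
47: 9211 = 47·195 + 46
53: 9211 = 53·173 + 42
59: 9211 = 59·156 + 7
61: 9211 = 61·151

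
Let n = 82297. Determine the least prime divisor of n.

17

82297 is odd.
Digit sum 28, not divisible by 3.
Ends in 7: not divisible by 5.
7: 82297 = 7·11756 + 5
11: 82297 = 11·7481 + 6
13: 82297 = 13·6330 + 7
17: 82297 = 17·4841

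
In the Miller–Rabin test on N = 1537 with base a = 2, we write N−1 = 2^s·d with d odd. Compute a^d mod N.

8

1537 − 1 = 1536 = 2^9 · 3, so d = 3.
2^1 ≡ 2 (mod 1537)
2^2 ≡ 2^2 = 4 ≡ 4 (mod 1537)
3 = 2 + 1 in binary powers of 2.
So 2^3 ≡ 4 · 2 ≡ 8 (mod 1537).
Squaring chain: 8 → 64 → 1022 → 861 → 487 → 471 → 513 → 342 → 152; never reaches −1, so base 2 is a Miller–Rabin witness that 1537 is composite.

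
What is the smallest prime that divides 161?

161 is odd.
Digit sum 8, not divisible by 3.
Ends in 1: not divisible by 5.
7: 161 = 7·23

7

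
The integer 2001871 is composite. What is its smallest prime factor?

2001871 is odd.
Digit sum 19, not divisible by 3.
Ends in 1: not divisible by 5.
7: 2001871 = 7·285981 + 4
11: 2001871 = 11·181988 + 3
13: 2001871 = 13·153990 + 1
17: 2001871 = 17·117757 + 2
19: 2001871 = 19·105361 + 12
23: 2001871 = 23·87037 + 20
29: 2001871 = 29·69030 + 1
31: 2001871 = 31·64576 + 15
37: 2001871 = 37·54104 + 23
41: 2001871 = 41·48826 + 5
43: 2001871 = 43·46555 + 6
47: 2001871 = 47·42593

47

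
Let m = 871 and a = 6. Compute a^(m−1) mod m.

6^1 ≡ 6 (mod 871)
6^2 ≡ 6^2 = 36 ≡ 36 (mod 871)
6^4 ≡ 36^2 = 1296 ≡ 425 (mod 871)
6^8 ≡ 425^2 = 180625 ≡ 328 (mod 871)
6^16 ≡ 328^2 = 107584 ≡ 451 (mod 871)
6^32 ≡ 451^2 = 203401 ≡ 458 (mod 871)
6^64 ≡ 458^2 = 209764 ≡ 724 (mod 871)
6^128 ≡ 724^2 = 524176 ≡ 705 (mod 871)
6^256 ≡ 705^2 = 497025 ≡ 555 (mod 871)
6^512 ≡ 555^2 = 308025 ≡ 562 (mod 871)
870 = 512 + 256 + 64 + 32 + 4 + 2 in binary powers of 2.
So 6^870 ≡ 562 · 555 · 724 · 458 · 425 · 36 ≡ 844 (mod 871).
Since 844 ≠ 1, base 6 is a Fermat witness: 871 is composite.

844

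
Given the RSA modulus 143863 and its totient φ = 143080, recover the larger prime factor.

491

φ(n) = (p−1)(q−1) = n − (p+q) + 1, so p + q = 143863 − 143080 + 1 = 784.
p and q are the roots of t² − 784t + 143863 = 0.
Discriminant: 784² − 4·143863 = 614656 − 575452 = 39204; √39204 = 198.
q = (784 − 198)/2 = 293, p = (784 + 198)/2 = 491.
Check: 293 · 491 = 143863.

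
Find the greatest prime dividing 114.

114 = 2 · 57
57 = 3 · 19
19 is prime.
So 114 = 2 · 3 · 19; the largest prime factor is 19.

19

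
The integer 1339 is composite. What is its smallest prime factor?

13

1339 is odd.
Digit sum 16, not divisible by 3.
Ends in 9: not divisible by 5.
7: 1339 = 7·191 + 2
11: 1339 = 11·121 + 8
13: 1339 = 13·103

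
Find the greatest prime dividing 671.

671 = 11 · 61
61 is prime.
So 671 = 11 · 61; the largest prime factor is 61.

61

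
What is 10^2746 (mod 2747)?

1322

10^1 ≡ 10 (mod 2747)
10^2 ≡ 10^2 = 100 ≡ 100 (mod 2747)
10^4 ≡ 100^2 = 10000 ≡ 1759 (mod 2747)
10^8 ≡ 1759^2 = 3094081 ≡ 959 (mod 2747)
10^16 ≡ 959^2 = 919681 ≡ 2183 (mod 2747)
10^32 ≡ 2183^2 = 4765489 ≡ 2191 (mod 2747)
10^64 ≡ 2191^2 = 4800481 ≡ 1472 (mod 2747)
10^128 ≡ 1472^2 = 2166784 ≡ 2148 (mod 2747)
10^256 ≡ 2148^2 = 4613904 ≡ 1691 (mod 2747)
10^512 ≡ 1691^2 = 2859481 ≡ 2601 (mod 2747)
10^1024 ≡ 2601^2 = 6765201 ≡ 2087 (mod 2747)
10^2048 ≡ 2087^2 = 4355569 ≡ 1574 (mod 2747)
2746 = 2048 + 512 + 128 + 32 + 16 + 8 + 2 in binary powers of 2.
So 10^2746 ≡ 1574 · 2601 · 2148 · 2191 · 2183 · 959 · 100 ≡ 1322 (mod 2747).
Since 1322 ≠ 1, base 10 is a Fermat witness: 2747 is composite.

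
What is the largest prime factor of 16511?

16511 = 11 · 1501
1501 = 19 · 79
79 is prime.
So 16511 = 11 · 19 · 79; the largest prime factor is 79.

79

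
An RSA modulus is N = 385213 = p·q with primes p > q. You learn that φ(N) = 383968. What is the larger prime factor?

677

φ(n) = (p−1)(q−1) = n − (p+q) + 1, so p + q = 385213 − 383968 + 1 = 1246.
p and q are the roots of t² − 1246t + 385213 = 0.
Discriminant: 1246² − 4·385213 = 1552516 − 1540852 = 11664; √11664 = 108.
q = (1246 − 108)/2 = 569, p = (1246 + 108)/2 = 677.
Check: 569 · 677 = 385213.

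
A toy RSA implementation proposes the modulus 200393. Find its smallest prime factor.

200393 is odd.
Digit sum 17, not divisible by 3.
Ends in 3: not divisible by 5.
7: 200393 = 7·28627 + 4
11: 200393 = 11·18217 + 6
13: 200393 = 13·15414 + 11
17: 200393 = 17·11787 + 14
19: 200393 = 19·10547

19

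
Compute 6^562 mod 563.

1

6^1 ≡ 6 (mod 563)
6^2 ≡ 6^2 = 36 ≡ 36 (mod 563)
6^4 ≡ 36^2 = 1296 ≡ 170 (mod 563)
6^8 ≡ 170^2 = 28900 ≡ 187 (mod 563)
6^16 ≡ 187^2 = 34969 ≡ 63 (mod 563)
6^32 ≡ 63^2 = 3969 ≡ 28 (mod 563)
6^64 ≡ 28^2 = 784 ≡ 221 (mod 563)
6^128 ≡ 221^2 = 48841 ≡ 423 (mod 563)
6^256 ≡ 423^2 = 178929 ≡ 458 (mod 563)
6^512 ≡ 458^2 = 209764 ≡ 328 (mod 563)
562 = 512 + 32 + 16 + 2 in binary powers of 2.
So 6^562 ≡ 328 · 28 · 63 · 36 ≡ 1 (mod 563).
Since the result is 1, base 6 gives no evidence that 563 is composite.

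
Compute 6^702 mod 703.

628

6^1 ≡ 6 (mod 703)
6^2 ≡ 6^2 = 36 ≡ 36 (mod 703)
6^4 ≡ 36^2 = 1296 ≡ 593 (mod 703)
6^8 ≡ 593^2 = 351649 ≡ 149 (mod 703)
6^16 ≡ 149^2 = 22201 ≡ 408 (mod 703)
6^32 ≡ 408^2 = 166464 ≡ 556 (mod 703)
6^64 ≡ 556^2 = 309136 ≡ 519 (mod 703)
6^128 ≡ 519^2 = 269361 ≡ 112 (mod 703)
6^256 ≡ 112^2 = 12544 ≡ 593 (mod 703)
6^512 ≡ 593^2 = 351649 ≡ 149 (mod 703)
702 = 512 + 128 + 32 + 16 + 8 + 4 + 2 in binary powers of 2.
So 6^702 ≡ 149 · 112 · 556 · 408 · 149 · 593 · 36 ≡ 628 (mod 703).
Since 628 ≠ 1, base 6 is a Fermat witness: 703 is composite.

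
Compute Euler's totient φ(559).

Factor: 559 = 13 · 43.
φ(559) = (13−1) · (43−1) = 12 · 42 = 504.

504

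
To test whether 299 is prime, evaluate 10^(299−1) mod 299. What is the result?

289

10^1 ≡ 10 (mod 299)
10^2 ≡ 10^2 = 100 ≡ 100 (mod 299)
10^4 ≡ 100^2 = 10000 ≡ 133 (mod 299)
10^8 ≡ 133^2 = 17689 ≡ 48 (mod 299)
10^16 ≡ 48^2 = 2304 ≡ 211 (mod 299)
10^32 ≡ 211^2 = 44521 ≡ 269 (mod 299)
10^64 ≡ 269^2 = 72361 ≡ 3 (mod 299)
10^128 ≡ 3^2 = 9 ≡ 9 (mod 299)
10^256 ≡ 9^2 = 81 ≡ 81 (mod 299)
298 = 256 + 32 + 8 + 2 in binary powers of 2.
So 10^298 ≡ 81 · 269 · 48 · 100 ≡ 289 (mod 299).
Since 289 ≠ 1, base 10 is a Fermat witness: 299 is composite.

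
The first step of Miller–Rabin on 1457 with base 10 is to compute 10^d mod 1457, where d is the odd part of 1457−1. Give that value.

1457 − 1 = 1456 = 2^4 · 91, so d = 91.
10^1 ≡ 10 (mod 1457)
10^2 ≡ 10^2 = 100 ≡ 100 (mod 1457)
10^4 ≡ 100^2 = 10000 ≡ 1258 (mod 1457)
10^8 ≡ 1258^2 = 1582564 ≡ 262 (mod 1457)
10^16 ≡ 262^2 = 68644 ≡ 165 (mod 1457)
10^32 ≡ 165^2 = 27225 ≡ 999 (mod 1457)
10^64 ≡ 999^2 = 998001 ≡ 1413 (mod 1457)
91 = 64 + 16 + 8 + 2 + 1 in binary powers of 2.
So 10^91 ≡ 1413 · 165 · 262 · 100 · 10 ≡ 785 (mod 1457).
Squaring chain: 785 → 1371 → 111 → 665; never reaches −1, so base 10 is a Miller–Rabin witness that 1457 is composite.

785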